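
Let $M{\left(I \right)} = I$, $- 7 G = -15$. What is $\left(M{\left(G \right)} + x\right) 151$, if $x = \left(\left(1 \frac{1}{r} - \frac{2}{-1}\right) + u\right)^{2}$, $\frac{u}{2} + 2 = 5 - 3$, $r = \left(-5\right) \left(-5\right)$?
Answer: $\frac{4164882}{4375} \approx 951.97$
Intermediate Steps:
$G = \frac{15}{7}$ ($G = \left(- \frac{1}{7}\right) \left(-15\right) = \frac{15}{7} \approx 2.1429$)
$r = 25$
$u = 0$ ($u = -4 + 2 \left(5 - 3\right) = -4 + 2 \cdot 2 = -4 + 4 = 0$)
$x = \frac{2601}{625}$ ($x = \left(\left(1 \cdot \frac{1}{25} - \frac{2}{-1}\right) + 0\right)^{2} = \left(\left(1 \cdot \frac{1}{25} - -2\right) + 0\right)^{2} = \left(\left(\frac{1}{25} + 2\right) + 0\right)^{2} = \left(\frac{51}{25} + 0\right)^{2} = \left(\frac{51}{25}\right)^{2} = \frac{2601}{625} \approx 4.1616$)
$\left(M{\left(G \right)} + x\right) 151 = \left(\frac{15}{7} + \frac{2601}{625}\right) 151 = \frac{27582}{4375} \cdot 151 = \frac{4164882}{4375}$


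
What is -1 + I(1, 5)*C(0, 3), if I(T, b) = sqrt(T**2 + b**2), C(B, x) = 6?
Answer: -1 + 6*sqrt(26) ≈ 29.594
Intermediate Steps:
-1 + I(1, 5)*C(0, 3) = -1 + sqrt(1**2 + 5**2)*6 = -1 + sqrt(1 + 25)*6 = -1 + sqrt(26)*6 = -1 + 6*sqrt(26)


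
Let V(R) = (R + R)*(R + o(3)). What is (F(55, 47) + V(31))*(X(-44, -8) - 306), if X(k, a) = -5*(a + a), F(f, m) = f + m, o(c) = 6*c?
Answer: -709640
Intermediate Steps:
X(k, a) = -10*a
V(R) = 2*R*(18 + R) (V(R) = (R + R)*(R + 6*3) = (2*R)*(R + 18) = (2*R)*(18 + R) = 2*R*(18 + R))
(F(55, 47) + V(31))*(X(-44, -8) - 306) = ((55 + 47) + 2*31*(18 + 31))*(-10*(-8) - 306) = (102 + 2*31*49)*(80 - 306) = (102 + 3038)*(-226) = 3140*(-226) = -709640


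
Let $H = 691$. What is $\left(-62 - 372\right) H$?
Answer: $-299894$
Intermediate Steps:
$\left(-62 - 372\right) H = \left(-62 - 372\right) 691 = \left(-434\right) 691 = -299894$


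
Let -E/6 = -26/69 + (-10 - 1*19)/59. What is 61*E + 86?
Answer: 547972/1357 ≈ 403.81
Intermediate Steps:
E = 7070/1357 (E = -6*(-26/69 + (-10 - 1*19)/59) = -6*(-26*1/69 + (-10 - 19)*(1/59)) = -6*(-26/69 - 29*1/59) = -6*(-26/69 - 29/59) = -6*(-3535/4071) = 7070/1357 ≈ 5.2100)
61*E + 86 = 61*(7070/1357) + 86 = 431270/1357 + 86 = 547972/1357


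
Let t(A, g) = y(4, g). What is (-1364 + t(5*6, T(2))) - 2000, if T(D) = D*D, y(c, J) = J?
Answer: -3360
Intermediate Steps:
T(D) = D²
t(A, g) = g
(-1364 + t(5*6, T(2))) - 2000 = (-1364 + 2²) - 2000 = (-1364 + 4) - 2000 = -1360 - 2000 = -3360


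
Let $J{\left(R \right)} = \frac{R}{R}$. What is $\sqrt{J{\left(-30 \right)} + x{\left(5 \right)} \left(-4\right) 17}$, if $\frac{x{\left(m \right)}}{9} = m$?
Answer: $i \sqrt{3059} \approx 55.308 i$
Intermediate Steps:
$J{\left(R \right)} = 1$
$x{\left(m \right)} = 9 m$
$\sqrt{J{\left(-30 \right)} + x{\left(5 \right)} \left(-4\right) 17} = \sqrt{1 + 9 \cdot 5 \left(-4\right) 17} = \sqrt{1 + 45 \left(-4\right) 17} = \sqrt{1 - 3060} = \sqrt{-3059} = i \sqrt{3059}$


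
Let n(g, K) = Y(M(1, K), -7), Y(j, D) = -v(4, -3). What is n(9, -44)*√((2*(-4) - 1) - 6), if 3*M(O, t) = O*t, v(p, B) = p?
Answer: -4*I*√15 ≈ -15.492*I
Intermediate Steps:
M(O, t) = O*t/3 (M(O, t) = (O*t)/3 = O*t/3)
Y(j, D) = -4 (Y(j, D) = -1*4 = -4)
n(g, K) = -4
n(9, -44)*√((2*(-4) - 1) - 6) = -4*√((2*(-4) - 1) - 6) = -4*√((-8 - 1) - 6) = -4*√(-9 - 6) = -4*I*√15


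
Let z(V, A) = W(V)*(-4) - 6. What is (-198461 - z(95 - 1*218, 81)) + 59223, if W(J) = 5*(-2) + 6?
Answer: -139248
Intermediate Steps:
W(J) = -4 (W(J) = -10 + 6 = -4)
z(V, A) = 10 (z(V, A) = -4*(-4) - 6 = 16 - 6 = 10)
(-198461 - z(95 - 1*218, 81)) + 59223 = (-198461 - 1*10) + 59223 = (-198461 - 10) + 59223 = -198471 + 59223 = -139248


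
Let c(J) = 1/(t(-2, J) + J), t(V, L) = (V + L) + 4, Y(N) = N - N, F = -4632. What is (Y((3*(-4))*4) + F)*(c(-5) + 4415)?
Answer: -20449701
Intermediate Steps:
Y(N) = 0
t(V, L) = 4 + L + V (t(V, L) = (L + V) + 4 = 4 + L + V)
c(J) = 1/(2 + 2*J) (c(J) = 1/((4 + J - 2) + J) = 1/((2 + J) + J) = 1/(2 + 2*J))
(Y((3*(-4))*4) + F)*(c(-5) + 4415) = (0 - 4632)*(1/(2*(1 - 5)) + 4415) = -4632*((½)/(-4) + 4415) = -4632*((½)*(-¼) + 4415) = -4632*(-⅛ + 4415) = -4632*35319/8 = -20449701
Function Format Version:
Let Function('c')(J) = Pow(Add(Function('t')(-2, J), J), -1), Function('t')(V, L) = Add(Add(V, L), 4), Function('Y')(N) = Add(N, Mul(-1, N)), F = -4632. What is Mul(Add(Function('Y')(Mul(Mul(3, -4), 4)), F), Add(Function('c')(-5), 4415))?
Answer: -20449701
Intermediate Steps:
Function('Y')(N) = 0
Function('t')(V, L) = Add(4, L, V) (Function('t')(V, L) = Add(Add(L, V), 4) = Add(4, L, V))
Function('c')(J) = Pow(Add(2, Mul(2, J)), -1) (Function('c')(J) = Pow(Add(Add(4, J, -2), J), -1) = Pow(Add(Add(2, J), J), -1) = Pow(Add(2, Mul(2, J)), -1))
Mul(Add(Function('Y')(Mul(Mul(3, -4), 4)), F), Add(Function('c')(-5), 4415)) = Mul(Add(0, -4632), Add(Mul(Rational(1, 2), Pow(Add(1, -5), -1)), 4415)) = Mul(-4632, Add(Mul(Rational(1, 2), Pow(-4, -1)), 4415)) = Mul(-4632, Add(Mul(Rational(1, 2), Rational(-1, 4)), 4415)) = Mul(-4632, Add(Rational(-1, 8), 4415)) = Mul(-4632, Rational(35319, 8)) = -20449701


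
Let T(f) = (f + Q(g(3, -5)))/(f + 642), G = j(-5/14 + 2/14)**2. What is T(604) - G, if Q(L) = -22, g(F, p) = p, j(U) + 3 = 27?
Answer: -358557/623 ≈ -575.53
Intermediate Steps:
j(U) = 24 (j(U) = -3 + 27 = 24)
G = 576 (G = 24**2 = 576)
T(f) = (-22 + f)/(642 + f) (T(f) = (f - 22)/(f + 642) = (-22 + f)/(642 + f))
T(604) - G = (-22 + 604)/(642 + 604) - 1*576 = 582/1246 - 576 = (1/1246)*582 - 576 = 291/623 - 576 = -358557/623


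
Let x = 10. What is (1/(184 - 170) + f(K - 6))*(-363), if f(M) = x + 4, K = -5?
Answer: -71511/14 ≈ -5107.9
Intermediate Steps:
f(M) = 14 (f(M) = 10 + 4 = 14)
(1/(184 - 170) + f(K - 6))*(-363) = (1/(184 - 170) + 14)*(-363) = (1/14 + 14)*(-363) = (197/14)*(-363) = -71511/14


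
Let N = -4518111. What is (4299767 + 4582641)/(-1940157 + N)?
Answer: -2220602/1614567 ≈ -1.3754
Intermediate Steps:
(4299767 + 4582641)/(-1940157 + N) = (4299767 + 4582641)/(-1940157 - 4518111) = 8882408/(-6458268) = 8882408*(-1/6458268) = -2220602/1614567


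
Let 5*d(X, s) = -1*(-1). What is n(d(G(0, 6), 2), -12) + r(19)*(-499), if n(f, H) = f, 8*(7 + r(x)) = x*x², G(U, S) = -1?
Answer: -16973477/40 ≈ -4.2434e+5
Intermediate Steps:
d(X, s) = ⅕ (d(X, s) = (-1*(-1))/5 = (⅕)*1 = ⅕)
r(x) = -7 + x³/8 (r(x) = -7 + (x*x²)/8 = -7 + x³/8)
n(d(G(0, 6), 2), -12) + r(19)*(-499) = ⅕ + (-7 + (⅛)*19³)*(-499) = ⅕ + (-7 + (⅛)*6859)*(-499) = ⅕ + (-7 + 6859/8)*(-499) = ⅕ + (6803/8)*(-499) = ⅕ - 3394697/8 = -16973477/40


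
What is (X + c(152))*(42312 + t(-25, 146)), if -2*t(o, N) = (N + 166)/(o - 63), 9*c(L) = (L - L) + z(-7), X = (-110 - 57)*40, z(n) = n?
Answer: -18657468227/66 ≈ -2.8269e+8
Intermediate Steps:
X = -6680 (X = -167*40 = -6680)
c(L) = -7/9 (c(L) = ((L - L) - 7)/9 = (0 - 7)/9 = (1/9)*(-7) = -7/9)
t(o, N) = -(166 + N)/(2*(-63 + o)) (t(o, N) = -(N + 166)/(2*(o - 63)) = -(166 + N)/(2*(-63 + o)))
(X + c(152))*(42312 + t(-25, 146)) = (-6680 - 7/9)*(42312 + (-166 - 1*146)/(2*(-63 - 25))) = -60127*(42312 + (1/2)*(-166 - 146)/(-88))/9 = -60127*(42312 + (1/2)*(-1/88)*(-312))/9 = -60127*(42312 + 39/22)/9 = -60127/9*930903/22 = -18657468227/66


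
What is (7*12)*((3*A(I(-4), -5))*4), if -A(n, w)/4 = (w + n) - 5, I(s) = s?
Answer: 56448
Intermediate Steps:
A(n, w) = 20 - 4*n - 4*w (A(n, w) = -4*((w + n) - 5) = -4*((n + w) - 5) = -4*(-5 + n + w) = 20 - 4*n - 4*w)
(7*12)*((3*A(I(-4), -5))*4) = (7*12)*((3*(20 - 4*(-4) - 4*(-5)))*4) = 84*((3*(20 + 16 + 20))*4) = 84*((3*56)*4) = 84*(168*4) = 84*672 = 56448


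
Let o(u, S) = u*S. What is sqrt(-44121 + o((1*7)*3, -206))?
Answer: 3*I*sqrt(5383) ≈ 220.11*I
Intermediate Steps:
o(u, S) = S*u
sqrt(-44121 + o((1*7)*3, -206)) = sqrt(-44121 - 206*1*7*3) = sqrt(-44121 - 1442*3) = sqrt(-44121 - 206*21) = sqrt(-44121 - 4326) = sqrt(-48447) = 3*I*sqrt(5383)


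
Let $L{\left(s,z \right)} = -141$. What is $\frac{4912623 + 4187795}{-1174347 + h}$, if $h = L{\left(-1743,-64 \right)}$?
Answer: $- \frac{4550209}{587244} \approx -7.7484$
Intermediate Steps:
$h = -141$
$\frac{4912623 + 4187795}{-1174347 + h} = \frac{4912623 + 4187795}{-1174347 - 141} = \frac{9100418}{-1174488} = 9100418 \left(- \frac{1}{1174488}\right) = - \frac{4550209}{587244}$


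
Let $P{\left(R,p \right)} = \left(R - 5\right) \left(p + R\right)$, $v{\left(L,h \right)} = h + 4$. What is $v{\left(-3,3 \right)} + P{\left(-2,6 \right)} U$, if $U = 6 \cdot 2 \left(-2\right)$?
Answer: $679$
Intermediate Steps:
$U = -24$ ($U = 12 \left(-2\right) = -24$)
$v{\left(L,h \right)} = 4 + h$
$P{\left(R,p \right)} = \left(-5 + R\right) \left(R + p\right)$
$v{\left(-3,3 \right)} + P{\left(-2,6 \right)} U = \left(4 + 3\right) + \left(\left(-2\right)^{2} - -10 - 30 - 12\right) \left(-24\right) = 7 + \left(4 + 10 - 30 - 12\right) \left(-24\right) = 7 - -672 = 7 + 672 = 679$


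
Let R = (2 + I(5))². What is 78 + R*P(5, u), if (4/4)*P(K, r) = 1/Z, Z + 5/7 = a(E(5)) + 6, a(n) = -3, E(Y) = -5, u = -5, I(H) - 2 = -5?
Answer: 1255/16 ≈ 78.438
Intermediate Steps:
I(H) = -3 (I(H) = 2 - 5 = -3)
Z = 16/7 (Z = -5/7 + (-3 + 6) = -5/7 + 3 = 16/7 ≈ 2.2857)
P(K, r) = 7/16 (P(K, r) = 1/(16/7) = 7/16)
R = 1 (R = (2 - 3)² = (-1)² = 1)
78 + R*P(5, u) = 78 + 1*(7/16) = 78 + 7/16 = 1255/16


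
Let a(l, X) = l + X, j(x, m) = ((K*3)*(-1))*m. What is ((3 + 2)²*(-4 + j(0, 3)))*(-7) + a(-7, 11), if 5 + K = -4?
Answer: -13471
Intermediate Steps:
K = -9 (K = -5 - 4 = -9)
j(x, m) = 27*m (j(x, m) = (-9*3*(-1))*m = (-27*(-1))*m = 27*m)
a(l, X) = X + l
((3 + 2)²*(-4 + j(0, 3)))*(-7) + a(-7, 11) = ((3 + 2)²*(-4 + 27*3))*(-7) + (11 - 7) = (5²*(-4 + 81))*(-7) + 4 = (25*77)*(-7) + 4 = 1925*(-7) + 4 = -13475 + 4 = -13471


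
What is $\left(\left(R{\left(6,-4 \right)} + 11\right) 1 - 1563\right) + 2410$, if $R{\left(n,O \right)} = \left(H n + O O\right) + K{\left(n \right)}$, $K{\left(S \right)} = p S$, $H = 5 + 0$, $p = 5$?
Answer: $934$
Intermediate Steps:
$H = 5$
$K{\left(S \right)} = 5 S$
$R{\left(n,O \right)} = O^{2} + 10 n$ ($R{\left(n,O \right)} = \left(5 n + O O\right) + 5 n = \left(5 n + O^{2}\right) + 5 n = \left(O^{2} + 5 n\right) + 5 n = O^{2} + 10 n$)
$\left(\left(R{\left(6,-4 \right)} + 11\right) 1 - 1563\right) + 2410 = \left(\left(\left(\left(-4\right)^{2} + 10 \cdot 6\right) + 11\right) 1 - 1563\right) + 2410 = \left(\left(\left(16 + 60\right) + 11\right) 1 - 1563\right) + 2410 = \left(\left(76 + 11\right) 1 - 1563\right) + 2410 = \left(87 \cdot 1 - 1563\right) + 2410 = \left(87 - 1563\right) + 2410 = -1476 + 2410 = 934$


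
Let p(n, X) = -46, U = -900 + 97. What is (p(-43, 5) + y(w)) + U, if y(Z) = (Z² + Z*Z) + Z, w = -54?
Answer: 4929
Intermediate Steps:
U = -803
y(Z) = Z + 2*Z² (y(Z) = (Z² + Z²) + Z = 2*Z² + Z = Z + 2*Z²)
(p(-43, 5) + y(w)) + U = (-46 - 54*(1 + 2*(-54))) - 803 = (-46 - 54*(1 - 108)) - 803 = (-46 - 54*(-107)) - 803 = (-46 + 5778) - 803 = 5732 - 803 = 4929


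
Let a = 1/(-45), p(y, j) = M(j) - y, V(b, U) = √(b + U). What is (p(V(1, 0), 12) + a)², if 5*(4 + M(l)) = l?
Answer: 13924/2025 ≈ 6.8761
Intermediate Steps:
M(l) = -4 + l/5
V(b, U) = √(U + b)
p(y, j) = -4 - y + j/5 (p(y, j) = (-4 + j/5) - y = -4 - y + j/5)
a = -1/45 ≈ -0.022222
(p(V(1, 0), 12) + a)² = ((-4 - √(0 + 1) + (⅕)*12) - 1/45)² = ((-4 - √1 + 12/5) - 1/45)² = ((-4 - 1*1 + 12/5) - 1/45)² = ((-4 - 1 + 12/5) - 1/45)² = (-13/5 - 1/45)² = (-118/45)² = 13924/2025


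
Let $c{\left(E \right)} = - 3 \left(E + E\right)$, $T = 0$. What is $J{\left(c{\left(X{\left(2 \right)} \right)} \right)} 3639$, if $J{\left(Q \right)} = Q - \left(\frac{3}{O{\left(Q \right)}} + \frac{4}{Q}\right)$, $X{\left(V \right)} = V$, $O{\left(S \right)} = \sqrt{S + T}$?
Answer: $-42455 + \frac{3639 i \sqrt{3}}{2} \approx -42455.0 + 3151.5 i$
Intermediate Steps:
$O{\left(S \right)} = \sqrt{S}$ ($O{\left(S \right)} = \sqrt{S + 0} = \sqrt{S}$)
$c{\left(E \right)} = - 6 E$ ($c{\left(E \right)} = - 3 \cdot 2 E = - 6 E$)
$J{\left(Q \right)} = Q - \frac{4}{Q} - \frac{3}{\sqrt{Q}}$ ($J{\left(Q \right)} = Q - \left(\frac{3}{\sqrt{Q}} + \frac{4}{Q}\right) = Q - \frac{4}{Q} - \frac{3}{\sqrt{Q}}$)
$J{\left(c{\left(X{\left(2 \right)} \right)} \right)} 3639 = \left(\left(-6\right) 2 - \frac{4}{\left(-6\right) 2} - \frac{3}{2 i \sqrt{3}}\right) 3639 = \left(-12 - \frac{4}{-12} - \frac{3}{2 i \sqrt{3}}\right) 3639 = \left(-12 - - \frac{1}{3} - 3 \left(- \frac{i \sqrt{3}}{6}\right)\right) 3639 = \left(-12 + \frac{1}{3} + \frac{i \sqrt{3}}{2}\right) 3639 = \left(- \frac{35}{3} + \frac{i \sqrt{3}}{2}\right) 3639 = -42455 + \frac{3639 i \sqrt{3}}{2}$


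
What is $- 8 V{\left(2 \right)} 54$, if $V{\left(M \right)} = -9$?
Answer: $3888$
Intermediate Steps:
$- 8 V{\left(2 \right)} 54 = \left(-8\right) \left(-9\right) 54 = 72 \cdot 54 = 3888$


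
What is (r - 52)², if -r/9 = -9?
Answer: 841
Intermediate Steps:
r = 81 (r = -9*(-9) = 81)
(r - 52)² = (81 - 52)² = 29² = 841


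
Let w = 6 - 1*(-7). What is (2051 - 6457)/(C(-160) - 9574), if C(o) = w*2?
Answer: 2203/4774 ≈ 0.46146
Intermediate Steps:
w = 13 (w = 6 + 7 = 13)
C(o) = 26 (C(o) = 13*2 = 26)
(2051 - 6457)/(C(-160) - 9574) = (2051 - 6457)/(26 - 9574) = -4406/(-9548) = -4406*(-1/9548) = 2203/4774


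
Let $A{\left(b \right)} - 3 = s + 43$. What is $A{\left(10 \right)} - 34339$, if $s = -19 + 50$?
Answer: $-34262$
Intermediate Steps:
$s = 31$
$A{\left(b \right)} = 77$ ($A{\left(b \right)} = 3 + \left(31 + 43\right) = 3 + 74 = 77$)
$A{\left(10 \right)} - 34339 = 77 - 34339 = -34262$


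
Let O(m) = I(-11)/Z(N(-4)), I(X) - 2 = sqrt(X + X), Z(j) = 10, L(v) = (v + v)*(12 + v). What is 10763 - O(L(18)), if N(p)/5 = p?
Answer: 53814/5 - I*sqrt(22)/10 ≈ 10763.0 - 0.46904*I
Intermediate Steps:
N(p) = 5*p
L(v) = 2*v*(12 + v) (L(v) = (2*v)*(12 + v) = 2*v*(12 + v))
I(X) = 2 + sqrt(2)*sqrt(X) (I(X) = 2 + sqrt(X + X) = 2 + sqrt(2*X) = 2 + sqrt(2)*sqrt(X))
O(m) = 1/5 + I*sqrt(22)/10 (O(m) = (2 + sqrt(2)*sqrt(-11))/10 = (2 + sqrt(2)*(I*sqrt(11)))*(1/10) = (2 + I*sqrt(22))*(1/10) = 1/5 + I*sqrt(22)/10)
10763 - O(L(18)) = 10763 - (1/5 + I*sqrt(22)/10) = 10763 + (-1/5 - I*sqrt(22)/10) = 53814/5 - I*sqrt(22)/10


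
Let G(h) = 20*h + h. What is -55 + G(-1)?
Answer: -76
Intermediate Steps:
G(h) = 21*h
-55 + G(-1) = -55 + 21*(-1) = -55 - 21 = -76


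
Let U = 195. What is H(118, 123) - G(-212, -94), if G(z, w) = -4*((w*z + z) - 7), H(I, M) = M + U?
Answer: 79154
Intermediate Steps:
H(I, M) = 195 + M (H(I, M) = M + 195 = 195 + M)
G(z, w) = 28 - 4*z - 4*w*z (G(z, w) = -4*((z + w*z) - 7) = -4*(-7 + z + w*z) = 28 - 4*z - 4*w*z)
H(118, 123) - G(-212, -94) = (195 + 123) - (28 - 4*(-212) - 4*(-94)*(-212)) = 318 - (28 + 848 - 79712) = 318 - 1*(-78836) = 318 + 78836 = 79154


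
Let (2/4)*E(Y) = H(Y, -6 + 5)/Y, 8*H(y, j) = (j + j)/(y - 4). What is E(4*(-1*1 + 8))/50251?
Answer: -1/67537344 ≈ -1.4807e-8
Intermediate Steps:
H(y, j) = j/(4*(-4 + y)) (H(y, j) = ((j + j)/(y - 4))/8 = ((2*j)/(-4 + y))/8 = (2*j/(-4 + y))/8 = j/(4*(-4 + y)))
E(Y) = -1/(2*Y*(-4 + Y)) (E(Y) = 2*(((-6 + 5)/(4*(-4 + Y)))/Y) = 2*(((¼)*(-1)/(-4 + Y))/Y) = 2*((-1/(4*(-4 + Y)))/Y) = 2*(-1/(4*Y*(-4 + Y))) = -1/(2*Y*(-4 + Y)))
E(4*(-1*1 + 8))/50251 = -1/(2*(4*(-1*1 + 8))*(-4 + 4*(-1*1 + 8)))/50251 = -1/(2*(4*(-1 + 8))*(-4 + 4*(-1 + 8)))*(1/50251) = -1/(2*(4*7)*(-4 + 4*7))*(1/50251) = -½/(28*(-4 + 28))*(1/50251) = -½*1/28/24*(1/50251) = -½*1/28*1/24*(1/50251) = -1/1344*1/50251 = -1/67537344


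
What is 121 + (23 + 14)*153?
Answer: 5782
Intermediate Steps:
121 + (23 + 14)*153 = 121 + 37*153 = 121 + 5661 = 5782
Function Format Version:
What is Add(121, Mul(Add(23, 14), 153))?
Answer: 5782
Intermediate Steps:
Add(121, Mul(Add(23, 14), 153)) = Add(121, Mul(37, 153)) = Add(121, 5661) = 5782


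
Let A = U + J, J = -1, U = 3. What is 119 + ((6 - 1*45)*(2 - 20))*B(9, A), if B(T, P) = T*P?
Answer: 12755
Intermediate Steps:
A = 2 (A = 3 - 1 = 2)
B(T, P) = P*T
119 + ((6 - 1*45)*(2 - 20))*B(9, A) = 119 + ((6 - 1*45)*(2 - 20))*(2*9) = 119 + ((6 - 45)*(-18))*18 = 119 - 39*(-18)*18 = 119 + 702*18 = 119 + 12636 = 12755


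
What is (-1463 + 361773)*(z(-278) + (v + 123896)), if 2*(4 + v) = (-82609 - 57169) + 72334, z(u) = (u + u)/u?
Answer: 32489873320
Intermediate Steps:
z(u) = 2 (z(u) = (2*u)/u = 2)
v = -33726 (v = -4 + ((-82609 - 57169) + 72334)/2 = -4 + (-139778 + 72334)/2 = -4 + (1/2)*(-67444) = -4 - 33722 = -33726)
(-1463 + 361773)*(z(-278) + (v + 123896)) = (-1463 + 361773)*(2 + (-33726 + 123896)) = 360310*(2 + 90170) = 360310*90172 = 32489873320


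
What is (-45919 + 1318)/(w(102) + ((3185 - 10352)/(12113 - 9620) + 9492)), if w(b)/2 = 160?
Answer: -37063431/8151383 ≈ -4.5469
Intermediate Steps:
w(b) = 320 (w(b) = 2*160 = 320)
(-45919 + 1318)/(w(102) + ((3185 - 10352)/(12113 - 9620) + 9492)) = (-45919 + 1318)/(320 + ((3185 - 10352)/(12113 - 9620) + 9492)) = -44601/(320 + (-7167/2493 + 9492)) = -44601/(320 + (-7167*1/2493 + 9492)) = -44601/(320 + (-2389/831 + 9492)) = -44601/(320 + 7885463/831) = -44601/8151383/831 = -44601*831/8151383 = -37063431/8151383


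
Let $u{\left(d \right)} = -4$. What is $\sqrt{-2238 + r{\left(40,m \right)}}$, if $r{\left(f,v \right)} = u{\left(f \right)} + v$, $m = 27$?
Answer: $i \sqrt{2215} \approx 47.064 i$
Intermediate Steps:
$r{\left(f,v \right)} = -4 + v$
$\sqrt{-2238 + r{\left(40,m \right)}} = \sqrt{-2238 + \left(-4 + 27\right)} = \sqrt{-2238 + 23} = \sqrt{-2215} = i \sqrt{2215}$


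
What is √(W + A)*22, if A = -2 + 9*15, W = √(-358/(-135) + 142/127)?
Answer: 22*√(482660325 + 1270*√30782895)/1905 ≈ 255.56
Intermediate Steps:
W = 2*√30782895/5715 (W = √(-358*(-1/135) + 142*(1/127)) = √(358/135 + 142/127) = √(64636/17145) = 2*√30782895/5715 ≈ 1.9416)
A = 133 (A = -2 + 135 = 133)
√(W + A)*22 = √(2*√30782895/5715 + 133)*22 = √(133 + 2*√30782895/5715)*22 = 22*√(133 + 2*√30782895/5715)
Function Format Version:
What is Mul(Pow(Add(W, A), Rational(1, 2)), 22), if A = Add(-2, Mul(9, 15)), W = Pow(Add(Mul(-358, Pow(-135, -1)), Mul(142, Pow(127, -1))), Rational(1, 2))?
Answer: Mul(Rational(22, 1905), Pow(Add(482660325, Mul(1270, Pow(30782895, Rational(1, 2)))), Rational(1, 2))) ≈ 255.56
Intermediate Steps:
W = Mul(Rational(2, 5715), Pow(30782895, Rational(1, 2))) (W = Pow(Add(Mul(-358, Rational(-1, 135)), Mul(142, Rational(1, 127))), Rational(1, 2)) = Pow(Add(Rational(358, 135), Rational(142, 127)), Rational(1, 2)) = Pow(Rational(64636, 17145), Rational(1, 2)) = Mul(Rational(2, 5715), Pow(30782895, Rational(1, 2))) ≈ 1.9416)
A = 133 (A = Add(-2, 135) = 133)
Mul(Pow(Add(W, A), Rational(1, 2)), 22) = Mul(Pow(Add(Mul(Rational(2, 5715), Pow(30782895, Rational(1, 2))), 133), Rational(1, 2)), 22) = Mul(Pow(Add(133, Mul(Rational(2, 5715), Pow(30782895, Rational(1, 2)))), Rational(1, 2)), 22) = Mul(22, Pow(Add(133, Mul(Rational(2, 5715), Pow(30782895, Rational(1, 2)))), Rational(1, 2)))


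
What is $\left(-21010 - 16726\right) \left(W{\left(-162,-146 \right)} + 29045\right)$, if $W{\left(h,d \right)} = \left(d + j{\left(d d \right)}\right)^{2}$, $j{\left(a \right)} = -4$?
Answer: $-1945102120$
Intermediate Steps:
$W{\left(h,d \right)} = \left(-4 + d\right)^{2}$ ($W{\left(h,d \right)} = \left(d - 4\right)^{2} = \left(-4 + d\right)^{2}$)
$\left(-21010 - 16726\right) \left(W{\left(-162,-146 \right)} + 29045\right) = \left(-21010 - 16726\right) \left(\left(-4 - 146\right)^{2} + 29045\right) = - 37736 \left(\left(-150\right)^{2} + 29045\right) = - 37736 \left(22500 + 29045\right) = \left(-37736\right) 51545 = -1945102120$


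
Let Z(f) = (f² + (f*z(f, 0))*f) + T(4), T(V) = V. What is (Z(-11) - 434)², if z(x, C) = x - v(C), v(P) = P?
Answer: 2689600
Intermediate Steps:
z(x, C) = x - C
Z(f) = 4 + f² + f³ (Z(f) = (f² + (f*(f - 1*0))*f) + 4 = (f² + (f*(f + 0))*f) + 4 = (f² + (f*f)*f) + 4 = (f² + f²*f) + 4 = (f² + f³) + 4 = 4 + f² + f³)
(Z(-11) - 434)² = ((4 + (-11)² + (-11)³) - 434)² = ((4 + 121 - 1331) - 434)² = (-1206 - 434)² = (-1640)² = 2689600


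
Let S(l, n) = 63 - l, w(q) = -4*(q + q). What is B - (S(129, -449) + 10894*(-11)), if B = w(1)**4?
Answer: 123996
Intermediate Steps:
w(q) = -8*q
B = 4096 (B = (-8*1)**4 = (-8)**4 = 4096)
B - (S(129, -449) + 10894*(-11)) = 4096 - ((63 - 1*129) + 10894*(-11)) = 4096 - ((63 - 129) - 119834) = 4096 - (-66 - 119834) = 4096 - 1*(-119900) = 4096 + 119900 = 123996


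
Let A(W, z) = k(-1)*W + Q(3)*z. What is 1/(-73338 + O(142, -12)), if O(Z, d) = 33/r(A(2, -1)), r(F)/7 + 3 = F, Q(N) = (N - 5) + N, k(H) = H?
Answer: -14/1026743 ≈ -1.3635e-5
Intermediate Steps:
Q(N) = -5 + 2*N (Q(N) = (-5 + N) + N = -5 + 2*N)
A(W, z) = z - W (A(W, z) = -W + (-5 + 2*3)*z = -W + (-5 + 6)*z = -W + 1*z = -W + z = z - W)
r(F) = -21 + 7*F
O(Z, d) = -11/14 (O(Z, d) = 33/(-21 + 7*(-1 - 1*2)) = 33/(-21 + 7*(-1 - 2)) = 33/(-21 + 7*(-3)) = 33/(-21 - 21) = 33/(-42) = 33*(-1/42) = -11/14)
1/(-73338 + O(142, -12)) = 1/(-73338 - 11/14) = 1/(-1026743/14) = -14/1026743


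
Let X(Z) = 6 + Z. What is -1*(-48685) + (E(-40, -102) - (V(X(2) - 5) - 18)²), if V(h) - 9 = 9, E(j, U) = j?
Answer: 48645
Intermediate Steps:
V(h) = 18 (V(h) = 9 + 9 = 18)
-1*(-48685) + (E(-40, -102) - (V(X(2) - 5) - 18)²) = -1*(-48685) + (-40 - (18 - 18)²) = 48685 + (-40 - 1*0²) = 48685 + (-40 - 1*0) = 48685 + (-40 + 0) = 48685 - 40 = 48645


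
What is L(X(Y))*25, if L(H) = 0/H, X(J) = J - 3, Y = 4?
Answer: 0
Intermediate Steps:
X(J) = -3 + J
L(H) = 0
L(X(Y))*25 = 0*25 = 0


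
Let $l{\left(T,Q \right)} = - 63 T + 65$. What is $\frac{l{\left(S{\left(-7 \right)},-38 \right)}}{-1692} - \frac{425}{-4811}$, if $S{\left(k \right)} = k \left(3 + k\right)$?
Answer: $\frac{523117}{478836} \approx 1.0925$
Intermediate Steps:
$l{\left(T,Q \right)} = 65 - 63 T$
$\frac{l{\left(S{\left(-7 \right)},-38 \right)}}{-1692} - \frac{425}{-4811} = \frac{65 - 63 \left(- 7 \left(3 - 7\right)\right)}{-1692} - \frac{425}{-4811} = \left(65 - 63 \left(\left(-7\right) \left(-4\right)\right)\right) \left(- \frac{1}{1692}\right) - - \frac{25}{283} = \left(65 - 1764\right) \left(- \frac{1}{1692}\right) + \frac{25}{283} = \left(-1699\right) \left(- \frac{1}{1692}\right) + \frac{25}{283} = \frac{1699}{1692} + \frac{25}{283} = \frac{523117}{478836}$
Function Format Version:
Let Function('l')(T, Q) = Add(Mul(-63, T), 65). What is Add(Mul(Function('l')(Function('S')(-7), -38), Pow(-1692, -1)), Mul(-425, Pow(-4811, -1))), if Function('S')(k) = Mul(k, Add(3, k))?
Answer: Rational(523117, 478836) ≈ 1.0925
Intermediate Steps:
Function('l')(T, Q) = Add(65, Mul(-63, T))
Add(Mul(Function('l')(Function('S')(-7), -38), Pow(-1692, -1)), Mul(-425, Pow(-4811, -1))) = Add(Mul(Add(65, Mul(-63, Mul(-7, Add(3, -7)))), Pow(-1692, -1)), Mul(-425, Pow(-4811, -1))) = Add(Mul(Add(65, Mul(-63, Mul(-7, -4))), Rational(-1, 1692)), Mul(-425, Rational(-1, 4811))) = Add(Mul(Add(65, Mul(-63, 28)), Rational(-1, 1692)), Rational(25, 283)) = Add(Mul(Add(65, -1764), Rational(-1, 1692)), Rational(25, 283)) = Add(Mul(-1699, Rational(-1, 1692)), Rational(25, 283)) = Add(Rational(1699, 1692), Rational(25, 283)) = Rational(523117, 478836)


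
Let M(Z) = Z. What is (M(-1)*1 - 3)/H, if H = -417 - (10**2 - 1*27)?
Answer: 2/245 ≈ 0.0081633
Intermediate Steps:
H = -490 (H = -417 - (100 - 27) = -417 - 1*73 = -417 - 73 = -490)
(M(-1)*1 - 3)/H = (-1*1 - 3)/(-490) = (-1 - 3)*(-1/490) = -4*(-1/490) = 2/245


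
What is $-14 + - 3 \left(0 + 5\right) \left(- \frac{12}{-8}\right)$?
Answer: $- \frac{73}{2} \approx -36.5$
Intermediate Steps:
$-14 + - 3 \left(0 + 5\right) \left(- \frac{12}{-8}\right) = -14 + \left(-3\right) 5 \left(\left(-12\right) \left(- \frac{1}{8}\right)\right) = -14 - \frac{45}{2} = - \frac{73}{2}$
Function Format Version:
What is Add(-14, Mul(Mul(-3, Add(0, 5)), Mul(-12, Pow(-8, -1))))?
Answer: Rational(-73, 2) ≈ -36.500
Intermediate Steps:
Add(-14, Mul(Mul(-3, Add(0, 5)), Mul(-12, Pow(-8, -1)))) = Add(-14, Mul(Mul(-3, 5), Mul(-12, Rational(-1, 8)))) = Add(-14, Mul(-15, Rational(3, 2))) = Add(-14, Rational(-45, 2)) = Rational(-73, 2)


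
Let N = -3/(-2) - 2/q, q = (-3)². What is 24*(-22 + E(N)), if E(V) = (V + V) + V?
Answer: -436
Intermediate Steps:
q = 9
N = 23/18 (N = -3/(-2) - 2/9 = -3*(-½) - 2*⅑ = 3/2 - 2/9 = 23/18 ≈ 1.2778)
E(V) = 3*V (E(V) = 2*V + V = 3*V)
24*(-22 + E(N)) = 24*(-22 + 3*(23/18)) = 24*(-22 + 23/6) = 24*(-109/6) = -436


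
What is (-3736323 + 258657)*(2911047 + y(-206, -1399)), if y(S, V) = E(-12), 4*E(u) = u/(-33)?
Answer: -111360144416988/11 ≈ -1.0124e+13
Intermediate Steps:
E(u) = -u/132 (E(u) = (u/(-33))/4 = (u*(-1/33))/4 = (-u/33)/4 = -u/132)
y(S, V) = 1/11 (y(S, V) = -1/132*(-12) = 1/11)
(-3736323 + 258657)*(2911047 + y(-206, -1399)) = (-3736323 + 258657)*(2911047 + 1/11) = -3477666*32021518/11 = -111360144416988/11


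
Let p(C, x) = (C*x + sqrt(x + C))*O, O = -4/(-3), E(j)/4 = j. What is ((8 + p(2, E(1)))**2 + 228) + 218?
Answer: 7246/9 + 448*sqrt(6)/9 ≈ 927.04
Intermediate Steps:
E(j) = 4*j
O = 4/3 (O = -4*(-1/3) = 4/3 ≈ 1.3333)
p(C, x) = 4*sqrt(C + x)/3 + 4*C*x/3 (p(C, x) = (C*x + sqrt(x + C))*(4/3) = (C*x + sqrt(C + x))*(4/3) = (sqrt(C + x) + C*x)*(4/3) = 4*sqrt(C + x)/3 + 4*C*x/3)
((8 + p(2, E(1)))**2 + 228) + 218 = ((8 + (4*sqrt(2 + 4*1)/3 + (4/3)*2*(4*1)))**2 + 228) + 218 = ((8 + (4*sqrt(2 + 4)/3 + (4/3)*2*4))**2 + 228) + 218 = ((8 + (4*sqrt(6)/3 + 32/3))**2 + 228) + 218 = ((8 + (32/3 + 4*sqrt(6)/3))**2 + 228) + 218 = ((56/3 + 4*sqrt(6)/3)**2 + 228) + 218 = (228 + (56/3 + 4*sqrt(6)/3)**2) + 218 = 446 + (56/3 + 4*sqrt(6)/3)**2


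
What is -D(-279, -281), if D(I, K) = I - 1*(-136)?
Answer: 143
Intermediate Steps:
D(I, K) = 136 + I (D(I, K) = I + 136 = 136 + I)
-D(-279, -281) = -(136 - 279) = -1*(-143) = 143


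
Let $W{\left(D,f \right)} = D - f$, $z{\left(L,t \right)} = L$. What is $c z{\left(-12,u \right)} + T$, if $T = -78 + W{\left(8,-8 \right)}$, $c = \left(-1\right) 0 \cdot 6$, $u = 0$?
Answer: $-62$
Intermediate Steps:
$c = 0$ ($c = 0 \cdot 6 = 0$)
$T = -62$ ($T = -78 + \left(8 - -8\right) = -78 + \left(8 + 8\right) = -78 + 16 = -62$)
$c z{\left(-12,u \right)} + T = 0 \left(-12\right) - 62 = 0 - 62 = -62$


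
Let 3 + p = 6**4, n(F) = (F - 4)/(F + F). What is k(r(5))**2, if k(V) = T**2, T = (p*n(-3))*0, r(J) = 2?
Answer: 0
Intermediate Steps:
n(F) = (-4 + F)/(2*F) (n(F) = (-4 + F)/((2*F)) = (-4 + F)*(1/(2*F)) = (-4 + F)/(2*F))
p = 1293 (p = -3 + 6**4 = -3 + 1296 = 1293)
T = 0 (T = (1293*((1/2)*(-4 - 3)/(-3)))*0 = (1293*((1/2)*(-1/3)*(-7)))*0 = (1293*(7/6))*0 = (3017/2)*0 = 0)
k(V) = 0 (k(V) = 0**2 = 0)
k(r(5))**2 = 0**2 = 0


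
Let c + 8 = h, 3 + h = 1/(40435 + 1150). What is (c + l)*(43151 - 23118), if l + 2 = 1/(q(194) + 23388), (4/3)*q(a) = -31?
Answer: -1012150154635568/3886492515 ≈ -2.6043e+5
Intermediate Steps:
q(a) = -93/4 (q(a) = (¾)*(-31) = -93/4)
h = -124754/41585 (h = -3 + 1/(40435 + 1150) = -3 + 1/41585 = -124754/41585 ≈ -3.0000)
l = -186914/93459 (l = -2 + 1/(-93/4 + 23388) = -2 + 1/(93459/4) = -2 + 4/93459 = -186914/93459 ≈ -2.0000)
c = -457434/41585 (c = -8 - 124754/41585 = -457434/41585 ≈ -11.000)
(c + l)*(43151 - 23118) = (-457434/41585 - 186914/93459)*(43151 - 23118) = -50524142896/3886492515*20033 = -1012150154635568/3886492515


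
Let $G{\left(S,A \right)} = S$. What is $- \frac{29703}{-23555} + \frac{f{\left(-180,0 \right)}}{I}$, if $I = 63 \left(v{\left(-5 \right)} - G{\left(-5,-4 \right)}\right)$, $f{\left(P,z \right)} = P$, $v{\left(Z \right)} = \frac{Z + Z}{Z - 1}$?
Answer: $\frac{19608}{23555} \approx 0.83243$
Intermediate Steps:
$v{\left(Z \right)} = \frac{2 Z}{-1 + Z}$
$I = 420$ ($I = 63 \left(2 \left(-5\right) \frac{1}{-1 - 5} - -5\right) = 63 \left(2 \left(-5\right) \frac{1}{-6} + 5\right) = 63 \left(2 \left(-5\right) \left(- \frac{1}{6}\right) + 5\right) = 63 \left(\frac{5}{3} + 5\right) = 63 \cdot \frac{20}{3} = 420$)
$- \frac{29703}{-23555} + \frac{f{\left(-180,0 \right)}}{I} = - \frac{29703}{-23555} - \frac{180}{420} = \left(-29703\right) \left(- \frac{1}{23555}\right) - \frac{3}{7} = \frac{29703}{23555} - \frac{3}{7} = \frac{19608}{23555}$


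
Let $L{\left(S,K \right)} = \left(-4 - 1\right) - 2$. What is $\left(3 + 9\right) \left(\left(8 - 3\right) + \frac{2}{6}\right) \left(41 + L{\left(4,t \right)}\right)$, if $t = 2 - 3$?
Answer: $2176$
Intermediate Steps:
$t = -1$
$L{\left(S,K \right)} = -7$ ($L{\left(S,K \right)} = \left(-4 - 1\right) - 2 = -5 - 2 = -7$)
$\left(3 + 9\right) \left(\left(8 - 3\right) + \frac{2}{6}\right) \left(41 + L{\left(4,t \right)}\right) = \left(3 + 9\right) \left(\left(8 - 3\right) + \frac{2}{6}\right) \left(41 - 7\right) = 12 \left(\left(8 - 3\right) + 2 \cdot \frac{1}{6}\right) 34 = 12 \left(5 + \frac{1}{3}\right) 34 = 12 \cdot \frac{16}{3} \cdot 34 = 64 \cdot 34 = 2176$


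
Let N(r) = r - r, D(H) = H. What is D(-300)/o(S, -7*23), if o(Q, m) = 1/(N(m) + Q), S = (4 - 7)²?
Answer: -2700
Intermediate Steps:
S = 9 (S = (-3)² = 9)
N(r) = 0
o(Q, m) = 1/Q (o(Q, m) = 1/(0 + Q) = 1/Q)
D(-300)/o(S, -7*23) = -300/(1/9) = -300/⅑ = -300*9 = -2700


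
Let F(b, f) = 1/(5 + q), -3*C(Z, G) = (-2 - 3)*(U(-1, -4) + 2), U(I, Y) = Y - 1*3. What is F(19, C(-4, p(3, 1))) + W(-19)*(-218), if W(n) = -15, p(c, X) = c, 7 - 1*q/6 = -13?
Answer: 408751/125 ≈ 3270.0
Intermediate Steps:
q = 120 (q = 42 - 6*(-13) = 42 + 78 = 120)
U(I, Y) = -3 + Y (U(I, Y) = Y - 3 = -3 + Y)
C(Z, G) = -25/3 (C(Z, G) = -(-2 - 3)*((-3 - 4) + 2)/3 = -(-5)*(-7 + 2)/3 = -(-5)*(-5)/3 = -⅓*25 = -25/3)
F(b, f) = 1/125 (F(b, f) = 1/(5 + 120) = 1/125)
F(19, C(-4, p(3, 1))) + W(-19)*(-218) = 1/125 - 15*(-218) = 1/125 + 3270 = 408751/125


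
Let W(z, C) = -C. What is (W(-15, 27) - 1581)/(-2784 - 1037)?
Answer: 1608/3821 ≈ 0.42083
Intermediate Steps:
(W(-15, 27) - 1581)/(-2784 - 1037) = (-1*27 - 1581)/(-2784 - 1037) = (-27 - 1581)/(-3821) = -1608*(-1/3821) = 1608/3821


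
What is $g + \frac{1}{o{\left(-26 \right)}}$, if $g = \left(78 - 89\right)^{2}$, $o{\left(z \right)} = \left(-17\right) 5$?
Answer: $\frac{10284}{85} \approx 120.99$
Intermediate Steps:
$o{\left(z \right)} = -85$
$g = 121$ ($g = \left(-11\right)^{2} = 121$)
$g + \frac{1}{o{\left(-26 \right)}} = 121 + \frac{1}{-85} = 121 - \frac{1}{85} = \frac{10284}{85}$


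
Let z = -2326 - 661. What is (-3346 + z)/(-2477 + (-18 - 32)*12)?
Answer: 6333/3077 ≈ 2.0582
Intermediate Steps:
z = -2987
(-3346 + z)/(-2477 + (-18 - 32)*12) = (-3346 - 2987)/(-2477 + (-18 - 32)*12) = -6333/(-2477 - 50*12) = -6333/(-2477 - 600) = -6333/(-3077) = -6333*(-1/3077) = 6333/3077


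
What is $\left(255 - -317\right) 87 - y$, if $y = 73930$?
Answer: $-24166$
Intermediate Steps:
$\left(255 - -317\right) 87 - y = \left(255 - -317\right) 87 - 73930 = \left(255 + 317\right) 87 - 73930 = 572 \cdot 87 - 73930 = 49764 - 73930 = -24166$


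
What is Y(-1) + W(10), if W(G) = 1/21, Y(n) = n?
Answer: -20/21 ≈ -0.95238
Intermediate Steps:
W(G) = 1/21
Y(-1) + W(10) = -1 + 1/21 = -20/21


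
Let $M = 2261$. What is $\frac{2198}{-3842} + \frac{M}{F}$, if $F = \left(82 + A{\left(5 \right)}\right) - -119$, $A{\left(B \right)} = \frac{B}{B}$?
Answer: $\frac{4121383}{388042} \approx 10.621$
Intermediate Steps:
$A{\left(B \right)} = 1$
$F = 202$ ($F = \left(82 + 1\right) - -119 = 83 + 119 = 202$)
$\frac{2198}{-3842} + \frac{M}{F} = \frac{2198}{-3842} + \frac{2261}{202} = 2198 \left(- \frac{1}{3842}\right) + 2261 \cdot \frac{1}{202} = - \frac{1099}{1921} + \frac{2261}{202} = \frac{4121383}{388042}$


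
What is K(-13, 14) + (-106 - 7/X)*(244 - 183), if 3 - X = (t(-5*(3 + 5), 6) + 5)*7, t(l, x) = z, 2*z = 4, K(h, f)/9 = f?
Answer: -291213/46 ≈ -6330.7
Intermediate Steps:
K(h, f) = 9*f
z = 2 (z = (1/2)*4 = 2)
t(l, x) = 2
X = -46 (X = 3 - (2 + 5)*7 = 3 - 7*7 = 3 - 1*49 = 3 - 49 = -46)
K(-13, 14) + (-106 - 7/X)*(244 - 183) = 9*14 + (-106 - 7/(-46))*(244 - 183) = 126 + (-106 - 7*(-1/46))*61 = 126 + (-106 + 7/46)*61 = 126 - 4869/46*61 = 126 - 297009/46 = -291213/46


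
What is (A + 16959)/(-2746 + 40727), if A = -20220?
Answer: -3261/37981 ≈ -0.085859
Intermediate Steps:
(A + 16959)/(-2746 + 40727) = (-20220 + 16959)/(-2746 + 40727) = -3261/37981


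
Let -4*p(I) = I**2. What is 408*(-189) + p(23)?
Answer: -308977/4 ≈ -77244.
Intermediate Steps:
p(I) = -I**2/4
408*(-189) + p(23) = 408*(-189) - 1/4*23**2 = -77112 - 1/4*529 = -77112 - 529/4 = -308977/4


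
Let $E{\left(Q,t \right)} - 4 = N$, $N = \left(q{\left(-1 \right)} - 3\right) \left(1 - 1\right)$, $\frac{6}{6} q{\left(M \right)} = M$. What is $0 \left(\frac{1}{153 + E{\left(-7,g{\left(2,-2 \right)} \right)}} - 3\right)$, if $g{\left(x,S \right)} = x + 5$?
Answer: $0$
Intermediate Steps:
$g{\left(x,S \right)} = 5 + x$
$q{\left(M \right)} = M$
$N = 0$ ($N = \left(-1 - 3\right) \left(1 - 1\right) = \left(-4\right) 0 = 0$)
$E{\left(Q,t \right)} = 4$ ($E{\left(Q,t \right)} = 4 + 0 = 4$)
$0 \left(\frac{1}{153 + E{\left(-7,g{\left(2,-2 \right)} \right)}} - 3\right) = 0 \left(\frac{1}{153 + 4} - 3\right) = 0 \left(\frac{1}{157} - 3\right) = 0 \left(- \frac{470}{157}\right) = 0$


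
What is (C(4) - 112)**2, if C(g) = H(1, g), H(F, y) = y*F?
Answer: 11664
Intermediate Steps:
H(F, y) = F*y
C(g) = g (C(g) = 1*g = g)
(C(4) - 112)**2 = (4 - 112)**2 = (-108)**2 = 11664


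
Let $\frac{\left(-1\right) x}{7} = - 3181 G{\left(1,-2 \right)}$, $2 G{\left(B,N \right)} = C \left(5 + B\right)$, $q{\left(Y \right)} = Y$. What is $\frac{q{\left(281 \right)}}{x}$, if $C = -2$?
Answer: $- \frac{281}{133602} \approx -0.0021033$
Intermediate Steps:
$G{\left(B,N \right)} = -5 - B$ ($G{\left(B,N \right)} = \frac{\left(-2\right) \left(5 + B\right)}{2} = \frac{-10 - 2 B}{2} = -5 - B$)
$x = -133602$ ($x = - 7 \left(- 3181 \left(-5 - 1\right)\right) = - 7 \left(\left(-3181\right) \left(-6\right)\right) = \left(-7\right) 19086 = -133602$)
$\frac{q{\left(281 \right)}}{x} = \frac{281}{-133602} = 281 \left(- \frac{1}{133602}\right) = - \frac{281}{133602}$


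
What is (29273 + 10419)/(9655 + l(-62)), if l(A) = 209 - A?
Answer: 19846/4963 ≈ 3.9988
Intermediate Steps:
(29273 + 10419)/(9655 + l(-62)) = (29273 + 10419)/(9655 + (209 - 1*(-62))) = 39692/(9655 + (209 + 62)) = 39692/(9655 + 271) = 39692/9926 = 39692*(1/9926) = 19846/4963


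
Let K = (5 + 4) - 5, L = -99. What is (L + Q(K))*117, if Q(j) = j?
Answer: -11115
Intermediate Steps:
K = 4 (K = 9 - 5 = 4)
(L + Q(K))*117 = (-99 + 4)*117 = -95*117 = -11115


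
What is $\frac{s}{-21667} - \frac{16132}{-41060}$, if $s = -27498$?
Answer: $\frac{369649981}{222411755} \approx 1.662$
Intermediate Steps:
$\frac{s}{-21667} - \frac{16132}{-41060} = - \frac{27498}{-21667} - \frac{16132}{-41060} = \left(-27498\right) \left(- \frac{1}{21667}\right) - - \frac{4033}{10265} = \frac{27498}{21667} + \frac{4033}{10265} = \frac{369649981}{222411755}$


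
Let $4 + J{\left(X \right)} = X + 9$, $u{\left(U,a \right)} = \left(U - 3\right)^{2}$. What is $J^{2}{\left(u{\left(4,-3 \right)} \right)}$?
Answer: $36$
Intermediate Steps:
$u{\left(U,a \right)} = \left(-3 + U\right)^{2}$
$J{\left(X \right)} = 5 + X$ ($J{\left(X \right)} = -4 + \left(X + 9\right) = -4 + \left(9 + X\right) = 5 + X$)
$J^{2}{\left(u{\left(4,-3 \right)} \right)} = \left(5 + \left(-3 + 4\right)^{2}\right)^{2} = \left(5 + 1^{2}\right)^{2} = \left(5 + 1\right)^{2} = 6^{2} = 36$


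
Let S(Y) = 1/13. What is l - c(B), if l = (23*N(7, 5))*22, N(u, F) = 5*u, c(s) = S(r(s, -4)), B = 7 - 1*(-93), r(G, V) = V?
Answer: 230229/13 ≈ 17710.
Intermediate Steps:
S(Y) = 1/13
B = 100 (B = 7 + 93 = 100)
c(s) = 1/13
l = 17710 (l = (23*(5*7))*22 = (23*35)*22 = 805*22 = 17710)
l - c(B) = 17710 - 1*1/13 = 17710 - 1/13 = 230229/13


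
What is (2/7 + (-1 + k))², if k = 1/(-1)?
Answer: 144/49 ≈ 2.9388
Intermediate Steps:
k = -1
(2/7 + (-1 + k))² = (2/7 + (-1 - 1))² = (2*(⅐) - 2)² = (2/7 - 2)² = (-12/7)² = 144/49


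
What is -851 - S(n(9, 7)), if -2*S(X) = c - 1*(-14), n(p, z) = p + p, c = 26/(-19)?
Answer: -16049/19 ≈ -844.68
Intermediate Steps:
c = -26/19 (c = 26*(-1/19) = -26/19 ≈ -1.3684)
n(p, z) = 2*p
S(X) = -120/19 (S(X) = -(-26/19 - 1*(-14))/2 = -(-26/19 + 14)/2 = -1/2*240/19 = -120/19)
-851 - S(n(9, 7)) = -851 - 1*(-120/19) = -851 + 120/19 = -16049/19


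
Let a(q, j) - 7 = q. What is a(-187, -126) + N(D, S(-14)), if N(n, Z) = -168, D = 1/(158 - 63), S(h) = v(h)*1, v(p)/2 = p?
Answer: -348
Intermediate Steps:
v(p) = 2*p
S(h) = 2*h (S(h) = (2*h)*1 = 2*h)
a(q, j) = 7 + q
D = 1/95 ≈ 0.010526
a(-187, -126) + N(D, S(-14)) = (7 - 187) - 168 = -180 - 168 = -348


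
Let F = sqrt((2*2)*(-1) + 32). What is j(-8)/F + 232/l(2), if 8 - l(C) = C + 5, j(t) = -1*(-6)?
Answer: 232 + 3*sqrt(7)/7 ≈ 233.13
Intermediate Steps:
j(t) = 6
F = 2*sqrt(7) (F = sqrt(4*(-1) + 32) = sqrt(-4 + 32) = sqrt(28) = 2*sqrt(7) ≈ 5.2915)
l(C) = 3 - C (l(C) = 8 - (C + 5) = 8 - (5 + C) = 8 + (-5 - C) = 3 - C)
j(-8)/F + 232/l(2) = 6/((2*sqrt(7))) + 232/(3 - 1*2) = 6*(sqrt(7)/14) + 232/(3 - 2) = 3*sqrt(7)/7 + 232/1 = 3*sqrt(7)/7 + 232*1 = 3*sqrt(7)/7 + 232 = 232 + 3*sqrt(7)/7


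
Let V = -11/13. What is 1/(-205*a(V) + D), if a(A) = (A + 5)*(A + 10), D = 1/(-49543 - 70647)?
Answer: -20312110/158329892869 ≈ -0.00012829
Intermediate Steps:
V = -11/13 (V = -11*1/13 = -11/13 ≈ -0.84615)
D = -1/120190 (D = 1/(-120190) = -1/120190 ≈ -8.3202e-6)
a(A) = (5 + A)*(10 + A)
1/(-205*a(V) + D) = 1/(-205*(50 + (-11/13)**2 + 15*(-11/13)) - 1/120190) = 1/(-205*(50 + 121/169 - 165/13) - 1/120190) = 1/(-205*6426/169 - 1/120190) = 1/(-1317330/169 - 1/120190) = 1/(-158329892869/20312110) = -20312110/158329892869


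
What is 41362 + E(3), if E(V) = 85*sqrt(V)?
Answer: 41362 + 85*sqrt(3) ≈ 41509.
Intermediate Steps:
41362 + E(3) = 41362 + 85*sqrt(3)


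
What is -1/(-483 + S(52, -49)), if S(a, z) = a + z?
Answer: 1/480 ≈ 0.0020833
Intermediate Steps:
-1/(-483 + S(52, -49)) = -1/(-483 + (52 - 49)) = -1/(-483 + 3) = -1/(-480) = -1*(-1/480) = 1/480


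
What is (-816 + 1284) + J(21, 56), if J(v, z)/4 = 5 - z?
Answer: 264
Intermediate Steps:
J(v, z) = 20 - 4*z (J(v, z) = 4*(5 - z) = 20 - 4*z)
(-816 + 1284) + J(21, 56) = (-816 + 1284) + (20 - 4*56) = 468 + (20 - 224) = 468 - 204 = 264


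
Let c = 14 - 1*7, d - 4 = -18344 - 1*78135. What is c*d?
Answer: -675325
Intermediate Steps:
d = -96475 (d = 4 + (-18344 - 1*78135) = 4 + (-18344 - 78135) = 4 - 96479 = -96475)
c = 7 (c = 14 - 7 = 7)
c*d = 7*(-96475) = -675325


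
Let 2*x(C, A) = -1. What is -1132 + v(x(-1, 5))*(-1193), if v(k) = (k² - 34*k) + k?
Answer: -84459/4 ≈ -21115.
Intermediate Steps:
x(C, A) = -½ (x(C, A) = (½)*(-1) = -½)
v(k) = k² - 33*k
-1132 + v(x(-1, 5))*(-1193) = -1132 - (-33 - ½)/2*(-1193) = -1132 - ½*(-67/2)*(-1193) = -1132 + (67/4)*(-1193) = -1132 - 79931/4 = -84459/4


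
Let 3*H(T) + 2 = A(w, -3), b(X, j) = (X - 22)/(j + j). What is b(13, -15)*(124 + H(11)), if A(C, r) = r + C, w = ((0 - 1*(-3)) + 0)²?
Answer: 188/5 ≈ 37.600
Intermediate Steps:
w = 9 (w = ((0 + 3) + 0)² = (3 + 0)² = 3² = 9)
A(C, r) = C + r
b(X, j) = (-22 + X)/(2*j) (b(X, j) = (-22 + X)/((2*j)) = (-22 + X)*(1/(2*j)) = (-22 + X)/(2*j))
H(T) = 4/3 (H(T) = -⅔ + (9 - 3)/3 = -⅔ + (⅓)*6 = -⅔ + 2 = 4/3)
b(13, -15)*(124 + H(11)) = ((½)*(-22 + 13)/(-15))*(124 + 4/3) = ((½)*(-1/15)*(-9))*(376/3) = (3/10)*(376/3) = 188/5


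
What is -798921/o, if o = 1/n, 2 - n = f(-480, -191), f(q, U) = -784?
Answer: -627951906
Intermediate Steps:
n = 786 (n = 2 - 1*(-784) = 2 + 784 = 786)
o = 1/786 ≈ 0.0012723
-798921/o = -798921/1/786 = -798921*786 = -627951906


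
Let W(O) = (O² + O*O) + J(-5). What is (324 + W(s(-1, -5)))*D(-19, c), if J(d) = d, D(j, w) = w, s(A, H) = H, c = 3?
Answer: 1107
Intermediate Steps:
W(O) = -5 + 2*O² (W(O) = (O² + O*O) - 5 = (O² + O²) - 5 = 2*O² - 5 = -5 + 2*O²)
(324 + W(s(-1, -5)))*D(-19, c) = (324 + (-5 + 2*(-5)²))*3 = (324 + (-5 + 2*25))*3 = (324 + (-5 + 50))*3 = (324 + 45)*3 = 369*3 = 1107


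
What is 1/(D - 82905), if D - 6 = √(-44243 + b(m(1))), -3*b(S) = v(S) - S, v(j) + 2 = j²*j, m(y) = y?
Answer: -248697/20616865330 - I*√398181/20616865330 ≈ -1.2063e-5 - 3.0607e-8*I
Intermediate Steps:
v(j) = -2 + j³ (v(j) = -2 + j²*j = -2 + j³)
b(S) = ⅔ - S³/3 + S/3 (b(S) = -((-2 + S³) - S)/3 = -(-2 + S³ - S)/3 = ⅔ - S³/3 + S/3)
D = 6 + I*√398181/3 (D = 6 + √(-44243 + (⅔ - ⅓*1³ + (⅓)*1)) = 6 + √(-44243 + (⅔ - ⅓*1 + ⅓)) = 6 + √(-44243 + (⅔ - ⅓ + ⅓)) = 6 + √(-44243 + ⅔) = 6 + √(-132727/3) = 6 + I*√398181/3 ≈ 6.0 + 210.34*I)
1/(D - 82905) = 1/((6 + I*√398181/3) - 82905) = 1/(-82899 + I*√398181/3)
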